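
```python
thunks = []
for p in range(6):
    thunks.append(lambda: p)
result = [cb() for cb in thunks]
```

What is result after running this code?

Step 1: All 6 lambdas share the same variable p.
Step 2: After the loop, p = 5.
Step 3: Each call returns 5. result = [5, 5, 5, 5, 5, 5]

The answer is [5, 5, 5, 5, 5, 5].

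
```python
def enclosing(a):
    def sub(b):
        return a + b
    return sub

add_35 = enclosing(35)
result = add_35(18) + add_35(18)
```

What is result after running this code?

Step 1: add_35 captures a = 35.
Step 2: add_35(18) = 35 + 18 = 53, called twice.
Step 3: result = 53 + 53 = 106

The answer is 106.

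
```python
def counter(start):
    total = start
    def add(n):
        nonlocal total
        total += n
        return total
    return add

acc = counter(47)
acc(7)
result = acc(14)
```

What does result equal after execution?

Step 1: counter(47) creates closure with total = 47.
Step 2: First acc(7): total = 47 + 7 = 54.
Step 3: Second acc(14): total = 54 + 14 = 68. result = 68

The answer is 68.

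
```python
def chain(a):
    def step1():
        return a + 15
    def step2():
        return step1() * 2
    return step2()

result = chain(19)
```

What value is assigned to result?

Step 1: chain(19) captures a = 19.
Step 2: step2() calls step1() which returns 19 + 15 = 34.
Step 3: step2() returns 34 * 2 = 68

The answer is 68.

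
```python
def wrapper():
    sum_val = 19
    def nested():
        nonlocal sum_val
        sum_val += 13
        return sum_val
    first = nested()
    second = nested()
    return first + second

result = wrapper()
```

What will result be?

Step 1: sum_val starts at 19.
Step 2: First call: sum_val = 19 + 13 = 32, returns 32.
Step 3: Second call: sum_val = 32 + 13 = 45, returns 45.
Step 4: result = 32 + 45 = 77

The answer is 77.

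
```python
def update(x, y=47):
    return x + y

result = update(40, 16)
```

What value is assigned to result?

Step 1: update(40, 16) overrides default y with 16.
Step 2: Returns 40 + 16 = 56.
Step 3: result = 56

The answer is 56.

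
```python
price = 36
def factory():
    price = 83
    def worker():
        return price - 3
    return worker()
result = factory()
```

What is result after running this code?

Step 1: factory() shadows global price with price = 83.
Step 2: worker() finds price = 83 in enclosing scope, computes 83 - 3 = 80.
Step 3: result = 80

The answer is 80.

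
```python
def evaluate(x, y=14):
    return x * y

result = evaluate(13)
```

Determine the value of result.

Step 1: evaluate(13) uses default y = 14.
Step 2: Returns 13 * 14 = 182.
Step 3: result = 182

The answer is 182.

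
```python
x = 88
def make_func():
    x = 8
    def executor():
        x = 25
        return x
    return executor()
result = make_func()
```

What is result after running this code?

Step 1: Three scopes define x: global (88), make_func (8), executor (25).
Step 2: executor() has its own local x = 25, which shadows both enclosing and global.
Step 3: result = 25 (local wins in LEGB)

The answer is 25.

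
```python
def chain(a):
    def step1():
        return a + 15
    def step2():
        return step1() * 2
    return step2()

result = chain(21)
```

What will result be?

Step 1: chain(21) captures a = 21.
Step 2: step2() calls step1() which returns 21 + 15 = 36.
Step 3: step2() returns 36 * 2 = 72

The answer is 72.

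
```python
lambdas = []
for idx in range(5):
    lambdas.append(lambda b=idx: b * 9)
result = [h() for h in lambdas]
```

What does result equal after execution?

Step 1: Default arg b=idx captures idx at each iteration.
Step 2: lambdas[k] has b defaulting to k, returns k * 9.
Step 3: result = [0, 9, 18, 27, 36]

The answer is [0, 9, 18, 27, 36].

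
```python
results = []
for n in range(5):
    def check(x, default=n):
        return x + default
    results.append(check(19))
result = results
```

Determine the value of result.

Step 1: Default argument default=n is evaluated at function definition time.
Step 2: Each iteration creates check with default = current n value.
Step 3: check(19) returns 19 + default. results = [19, 20, 21, 22, 23]

The answer is [19, 20, 21, 22, 23].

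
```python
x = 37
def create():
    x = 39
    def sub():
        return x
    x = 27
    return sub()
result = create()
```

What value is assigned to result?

Step 1: create() sets x = 39, then later x = 27.
Step 2: sub() is called after x is reassigned to 27. Closures capture variables by reference, not by value.
Step 3: result = 27

The answer is 27.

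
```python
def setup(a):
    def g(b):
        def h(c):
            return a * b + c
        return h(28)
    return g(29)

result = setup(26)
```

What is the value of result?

Step 1: a = 26, b = 29, c = 28.
Step 2: h() computes a * b + c = 26 * 29 + 28 = 782.
Step 3: result = 782

The answer is 782.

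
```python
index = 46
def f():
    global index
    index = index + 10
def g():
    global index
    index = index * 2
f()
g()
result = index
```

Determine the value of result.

Step 1: index = 46.
Step 2: f() adds 10: index = 46 + 10 = 56.
Step 3: g() doubles: index = 56 * 2 = 112.
Step 4: result = 112

The answer is 112.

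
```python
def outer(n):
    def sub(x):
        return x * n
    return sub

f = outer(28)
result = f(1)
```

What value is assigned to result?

Step 1: outer(28) creates a closure capturing n = 28.
Step 2: f(1) computes 1 * 28 = 28.
Step 3: result = 28

The answer is 28.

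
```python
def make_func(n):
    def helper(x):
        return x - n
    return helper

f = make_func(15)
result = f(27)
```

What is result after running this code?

Step 1: make_func(15) creates a closure capturing n = 15.
Step 2: f(27) computes 27 - 15 = 12.
Step 3: result = 12

The answer is 12.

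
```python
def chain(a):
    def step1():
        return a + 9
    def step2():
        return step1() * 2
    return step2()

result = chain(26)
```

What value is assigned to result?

Step 1: chain(26) captures a = 26.
Step 2: step2() calls step1() which returns 26 + 9 = 35.
Step 3: step2() returns 35 * 2 = 70

The answer is 70.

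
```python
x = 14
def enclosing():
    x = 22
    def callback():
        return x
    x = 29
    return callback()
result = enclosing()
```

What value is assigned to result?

Step 1: enclosing() sets x = 22, then later x = 29.
Step 2: callback() is called after x is reassigned to 29. Closures capture variables by reference, not by value.
Step 3: result = 29

The answer is 29.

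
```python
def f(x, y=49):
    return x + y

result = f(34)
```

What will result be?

Step 1: f(34) uses default y = 49.
Step 2: Returns 34 + 49 = 83.
Step 3: result = 83

The answer is 83.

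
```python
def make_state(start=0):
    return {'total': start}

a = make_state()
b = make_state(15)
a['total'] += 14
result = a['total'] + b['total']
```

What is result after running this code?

Step 1: make_state() returns a new dict each call (immutable default 0).
Step 2: a = {'total': 0}, b = {'total': 15}.
Step 3: a['total'] += 14 = 14. result = 14 + 15 = 29

The answer is 29.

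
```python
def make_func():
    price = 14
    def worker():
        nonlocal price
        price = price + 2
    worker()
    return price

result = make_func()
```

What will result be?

Step 1: make_func() sets price = 14.
Step 2: worker() uses nonlocal to modify price in make_func's scope: price = 14 + 2 = 16.
Step 3: make_func() returns the modified price = 16

The answer is 16.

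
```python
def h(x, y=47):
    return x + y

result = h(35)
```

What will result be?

Step 1: h(35) uses default y = 47.
Step 2: Returns 35 + 47 = 82.
Step 3: result = 82

The answer is 82.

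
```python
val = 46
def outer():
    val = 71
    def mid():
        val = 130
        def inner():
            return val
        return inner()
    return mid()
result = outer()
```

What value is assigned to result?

Step 1: Three levels of shadowing: global 46, outer 71, mid 130.
Step 2: inner() finds val = 130 in enclosing mid() scope.
Step 3: result = 130

The answer is 130.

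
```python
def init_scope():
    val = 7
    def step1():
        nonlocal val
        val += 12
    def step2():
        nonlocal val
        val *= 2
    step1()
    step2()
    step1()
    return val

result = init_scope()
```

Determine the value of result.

Step 1: val = 7.
Step 2: step1(): val = 7 + 12 = 19.
Step 3: step2(): val = 19 * 2 = 38.
Step 4: step1(): val = 38 + 12 = 50. result = 50

The answer is 50.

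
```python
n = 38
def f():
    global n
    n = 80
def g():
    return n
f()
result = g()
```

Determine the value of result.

Step 1: n = 38.
Step 2: f() sets global n = 80.
Step 3: g() reads global n = 80. result = 80

The answer is 80.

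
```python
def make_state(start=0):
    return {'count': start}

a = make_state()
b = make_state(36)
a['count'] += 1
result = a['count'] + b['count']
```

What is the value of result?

Step 1: make_state() returns a new dict each call (immutable default 0).
Step 2: a = {'count': 0}, b = {'count': 36}.
Step 3: a['count'] += 1 = 1. result = 1 + 36 = 37

The answer is 37.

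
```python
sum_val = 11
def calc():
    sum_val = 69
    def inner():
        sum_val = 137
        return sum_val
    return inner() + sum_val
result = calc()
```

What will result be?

Step 1: calc() has local sum_val = 69. inner() has local sum_val = 137.
Step 2: inner() returns its local sum_val = 137.
Step 3: calc() returns 137 + its own sum_val (69) = 206

The answer is 206.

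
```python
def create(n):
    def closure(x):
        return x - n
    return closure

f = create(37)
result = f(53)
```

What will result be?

Step 1: create(37) creates a closure capturing n = 37.
Step 2: f(53) computes 53 - 37 = 16.
Step 3: result = 16

The answer is 16.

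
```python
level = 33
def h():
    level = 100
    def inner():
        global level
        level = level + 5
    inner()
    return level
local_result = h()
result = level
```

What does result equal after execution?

Step 1: Global level = 33. h() creates local level = 100.
Step 2: inner() declares global level and adds 5: global level = 33 + 5 = 38.
Step 3: h() returns its local level = 100 (unaffected by inner).
Step 4: result = global level = 38

The answer is 38.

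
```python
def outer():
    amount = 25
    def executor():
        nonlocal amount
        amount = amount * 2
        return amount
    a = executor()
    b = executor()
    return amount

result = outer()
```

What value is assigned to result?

Step 1: amount starts at 25.
Step 2: First executor(): amount = 25 * 2 = 50.
Step 3: Second executor(): amount = 50 * 2 = 100.
Step 4: result = 100

The answer is 100.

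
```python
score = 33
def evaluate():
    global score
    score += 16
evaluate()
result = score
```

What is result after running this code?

Step 1: score = 33 globally.
Step 2: evaluate() modifies global score: score += 16 = 49.
Step 3: result = 49

The answer is 49.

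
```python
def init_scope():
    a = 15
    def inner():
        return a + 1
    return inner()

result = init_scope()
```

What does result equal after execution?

Step 1: init_scope() defines a = 15.
Step 2: inner() reads a = 15 from enclosing scope, returns 15 + 1 = 16.
Step 3: result = 16

The answer is 16.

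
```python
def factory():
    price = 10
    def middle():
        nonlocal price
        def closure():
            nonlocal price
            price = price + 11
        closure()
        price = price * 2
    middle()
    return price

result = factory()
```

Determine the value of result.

Step 1: price = 10.
Step 2: closure() adds 11: price = 10 + 11 = 21.
Step 3: middle() doubles: price = 21 * 2 = 42.
Step 4: result = 42

The answer is 42.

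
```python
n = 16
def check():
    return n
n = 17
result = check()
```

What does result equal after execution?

Step 1: n is first set to 16, then reassigned to 17.
Step 2: check() is called after the reassignment, so it looks up the current global n = 17.
Step 3: result = 17

The answer is 17.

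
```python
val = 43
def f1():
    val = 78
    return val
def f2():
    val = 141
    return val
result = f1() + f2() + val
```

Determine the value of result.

Step 1: Each function shadows global val with its own local.
Step 2: f1() returns 78, f2() returns 141.
Step 3: Global val = 43 is unchanged. result = 78 + 141 + 43 = 262

The answer is 262.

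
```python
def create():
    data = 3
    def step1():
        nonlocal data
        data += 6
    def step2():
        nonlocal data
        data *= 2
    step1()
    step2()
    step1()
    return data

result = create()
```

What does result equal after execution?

Step 1: data = 3.
Step 2: step1(): data = 3 + 6 = 9.
Step 3: step2(): data = 9 * 2 = 18.
Step 4: step1(): data = 18 + 6 = 24. result = 24

The answer is 24.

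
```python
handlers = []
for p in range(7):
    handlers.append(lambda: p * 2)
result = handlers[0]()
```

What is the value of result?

Step 1: All lambdas reference the same variable p (late binding).
Step 2: After the loop, p = 6. Every lambda returns p * 2.
Step 3: handlers[0]() = 6 * 2 = 12

The answer is 12.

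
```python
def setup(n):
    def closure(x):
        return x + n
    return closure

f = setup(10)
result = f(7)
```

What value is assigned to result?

Step 1: setup(10) creates a closure that captures n = 10.
Step 2: f(7) calls the closure with x = 7, returning 7 + 10 = 17.
Step 3: result = 17

The answer is 17.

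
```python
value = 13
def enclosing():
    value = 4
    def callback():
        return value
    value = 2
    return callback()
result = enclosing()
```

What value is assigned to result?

Step 1: enclosing() sets value = 4, then later value = 2.
Step 2: callback() is called after value is reassigned to 2. Closures capture variables by reference, not by value.
Step 3: result = 2

The answer is 2.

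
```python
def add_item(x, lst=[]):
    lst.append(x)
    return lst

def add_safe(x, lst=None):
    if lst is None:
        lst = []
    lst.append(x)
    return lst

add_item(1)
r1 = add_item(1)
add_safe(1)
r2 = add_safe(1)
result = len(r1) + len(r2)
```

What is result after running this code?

Step 1: add_item shares mutable default: after 2 calls, lst = [1, 1], len = 2.
Step 2: add_safe creates fresh list each time: r2 = [1], len = 1.
Step 3: result = 2 + 1 = 3

The answer is 3.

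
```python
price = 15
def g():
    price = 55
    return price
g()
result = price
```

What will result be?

Step 1: price = 15 globally.
Step 2: g() creates a LOCAL price = 55 (no global keyword!).
Step 3: The global price is unchanged. result = 15

The answer is 15.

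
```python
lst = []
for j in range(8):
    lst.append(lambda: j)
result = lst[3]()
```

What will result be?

Step 1: The loop creates 8 lambdas, all referencing the same variable j.
Step 2: After the loop, j = 7 (final value).
Step 3: lst[3]() looks up j at call time and finds 7. This is the late binding gotcha. result = 7

The answer is 7.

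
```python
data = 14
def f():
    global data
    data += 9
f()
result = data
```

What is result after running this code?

Step 1: data = 14 globally.
Step 2: f() modifies global data: data += 9 = 23.
Step 3: result = 23

The answer is 23.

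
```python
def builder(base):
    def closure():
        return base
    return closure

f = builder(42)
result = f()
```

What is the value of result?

Step 1: builder(42) creates closure capturing base = 42.
Step 2: f() returns the captured base = 42.
Step 3: result = 42

The answer is 42.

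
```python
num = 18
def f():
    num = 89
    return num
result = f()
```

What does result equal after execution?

Step 1: Global num = 18.
Step 2: f() creates local num = 89, shadowing the global.
Step 3: Returns local num = 89. result = 89

The answer is 89.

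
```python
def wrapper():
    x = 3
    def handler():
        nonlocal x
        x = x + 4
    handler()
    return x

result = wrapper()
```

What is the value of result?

Step 1: wrapper() sets x = 3.
Step 2: handler() uses nonlocal to modify x in wrapper's scope: x = 3 + 4 = 7.
Step 3: wrapper() returns the modified x = 7

The answer is 7.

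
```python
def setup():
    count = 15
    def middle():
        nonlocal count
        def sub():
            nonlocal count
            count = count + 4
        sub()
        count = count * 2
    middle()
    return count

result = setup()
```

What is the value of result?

Step 1: count = 15.
Step 2: sub() adds 4: count = 15 + 4 = 19.
Step 3: middle() doubles: count = 19 * 2 = 38.
Step 4: result = 38

The answer is 38.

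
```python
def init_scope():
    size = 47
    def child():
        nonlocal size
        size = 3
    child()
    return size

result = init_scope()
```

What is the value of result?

Step 1: init_scope() sets size = 47.
Step 2: child() uses nonlocal to reassign size = 3.
Step 3: result = 3

The answer is 3.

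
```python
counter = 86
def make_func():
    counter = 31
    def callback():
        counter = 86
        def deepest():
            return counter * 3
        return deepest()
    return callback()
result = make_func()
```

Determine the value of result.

Step 1: deepest() looks up counter through LEGB: not local, finds counter = 86 in enclosing callback().
Step 2: Returns 86 * 3 = 258.
Step 3: result = 258

The answer is 258.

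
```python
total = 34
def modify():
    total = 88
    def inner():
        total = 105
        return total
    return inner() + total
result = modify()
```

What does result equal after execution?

Step 1: modify() has local total = 88. inner() has local total = 105.
Step 2: inner() returns its local total = 105.
Step 3: modify() returns 105 + its own total (88) = 193

The answer is 193.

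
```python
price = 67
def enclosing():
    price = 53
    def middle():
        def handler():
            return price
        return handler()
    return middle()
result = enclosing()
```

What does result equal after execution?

Step 1: enclosing() defines price = 53. middle() and handler() have no local price.
Step 2: handler() checks local (none), enclosing middle() (none), enclosing enclosing() and finds price = 53.
Step 3: result = 53

The answer is 53.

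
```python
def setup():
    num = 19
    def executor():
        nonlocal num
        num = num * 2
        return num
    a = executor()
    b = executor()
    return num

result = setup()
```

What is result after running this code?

Step 1: num starts at 19.
Step 2: First executor(): num = 19 * 2 = 38.
Step 3: Second executor(): num = 38 * 2 = 76.
Step 4: result = 76

The answer is 76.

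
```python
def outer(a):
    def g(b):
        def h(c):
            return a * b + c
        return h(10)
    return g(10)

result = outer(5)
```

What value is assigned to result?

Step 1: a = 5, b = 10, c = 10.
Step 2: h() computes a * b + c = 5 * 10 + 10 = 60.
Step 3: result = 60

The answer is 60.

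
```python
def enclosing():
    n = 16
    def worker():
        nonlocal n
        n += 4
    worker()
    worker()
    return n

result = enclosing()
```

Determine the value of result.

Step 1: n starts at 16.
Step 2: worker() is called 2 times, each adding 4.
Step 3: n = 16 + 4 * 2 = 24

The answer is 24.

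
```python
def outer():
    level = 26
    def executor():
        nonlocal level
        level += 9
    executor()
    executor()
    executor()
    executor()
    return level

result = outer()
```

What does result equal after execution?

Step 1: level starts at 26.
Step 2: executor() is called 4 times, each adding 9.
Step 3: level = 26 + 9 * 4 = 62

The answer is 62.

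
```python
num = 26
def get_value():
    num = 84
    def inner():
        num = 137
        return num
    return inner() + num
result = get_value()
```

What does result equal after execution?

Step 1: get_value() has local num = 84. inner() has local num = 137.
Step 2: inner() returns its local num = 137.
Step 3: get_value() returns 137 + its own num (84) = 221

The answer is 221.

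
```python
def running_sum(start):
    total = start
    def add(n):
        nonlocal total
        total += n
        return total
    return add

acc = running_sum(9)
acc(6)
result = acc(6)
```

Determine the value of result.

Step 1: running_sum(9) creates closure with total = 9.
Step 2: First acc(6): total = 9 + 6 = 15.
Step 3: Second acc(6): total = 15 + 6 = 21. result = 21

The answer is 21.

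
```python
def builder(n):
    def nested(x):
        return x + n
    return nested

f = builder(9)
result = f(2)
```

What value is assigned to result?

Step 1: builder(9) creates a closure that captures n = 9.
Step 2: f(2) calls the closure with x = 2, returning 2 + 9 = 11.
Step 3: result = 11

The answer is 11.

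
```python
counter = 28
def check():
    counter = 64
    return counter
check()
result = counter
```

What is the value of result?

Step 1: Global counter = 28.
Step 2: check() creates local counter = 64 (shadow, not modification).
Step 3: After check() returns, global counter is unchanged. result = 28

The answer is 28.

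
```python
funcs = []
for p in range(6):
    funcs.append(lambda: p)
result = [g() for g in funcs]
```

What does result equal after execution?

Step 1: All 6 lambdas share the same variable p.
Step 2: After the loop, p = 5.
Step 3: Each call returns 5. result = [5, 5, 5, 5, 5, 5]

The answer is [5, 5, 5, 5, 5, 5].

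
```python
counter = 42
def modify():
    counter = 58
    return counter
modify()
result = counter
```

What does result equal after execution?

Step 1: Global counter = 42.
Step 2: modify() creates local counter = 58 (shadow, not modification).
Step 3: After modify() returns, global counter is unchanged. result = 42

The answer is 42.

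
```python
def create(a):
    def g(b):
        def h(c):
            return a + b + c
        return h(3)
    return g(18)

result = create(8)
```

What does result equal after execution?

Step 1: a = 8, b = 18, c = 3 across three nested scopes.
Step 2: h() accesses all three via LEGB rule.
Step 3: result = 8 + 18 + 3 = 29

The answer is 29.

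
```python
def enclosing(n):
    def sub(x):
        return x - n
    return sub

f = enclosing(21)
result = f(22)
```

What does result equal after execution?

Step 1: enclosing(21) creates a closure capturing n = 21.
Step 2: f(22) computes 22 - 21 = 1.
Step 3: result = 1

The answer is 1.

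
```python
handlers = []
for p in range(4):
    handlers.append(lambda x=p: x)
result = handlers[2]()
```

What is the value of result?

Step 1: Default argument x=p captures p's value at each iteration.
Step 2: handlers[2] captured x = 2 when p was 2.
Step 3: result = 2

The answer is 2.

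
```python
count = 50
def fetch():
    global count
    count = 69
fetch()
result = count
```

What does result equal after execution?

Step 1: count = 50 globally.
Step 2: fetch() declares global count and sets it to 69.
Step 3: After fetch(), global count = 69. result = 69

The answer is 69.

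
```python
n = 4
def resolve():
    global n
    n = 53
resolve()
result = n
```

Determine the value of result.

Step 1: n = 4 globally.
Step 2: resolve() declares global n and sets it to 53.
Step 3: After resolve(), global n = 53. result = 53

The answer is 53.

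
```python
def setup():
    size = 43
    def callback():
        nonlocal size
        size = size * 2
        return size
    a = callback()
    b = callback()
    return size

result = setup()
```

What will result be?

Step 1: size starts at 43.
Step 2: First callback(): size = 43 * 2 = 86.
Step 3: Second callback(): size = 86 * 2 = 172.
Step 4: result = 172

The answer is 172.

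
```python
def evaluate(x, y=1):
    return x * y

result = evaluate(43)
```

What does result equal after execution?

Step 1: evaluate(43) uses default y = 1.
Step 2: Returns 43 * 1 = 43.
Step 3: result = 43

The answer is 43.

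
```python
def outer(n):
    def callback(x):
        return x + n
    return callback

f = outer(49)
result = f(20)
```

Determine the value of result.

Step 1: outer(49) creates a closure that captures n = 49.
Step 2: f(20) calls the closure with x = 20, returning 20 + 49 = 69.
Step 3: result = 69

The answer is 69.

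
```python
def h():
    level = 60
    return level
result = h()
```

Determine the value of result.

Step 1: h() defines level = 60 in its local scope.
Step 2: return level finds the local variable level = 60.
Step 3: result = 60

The answer is 60.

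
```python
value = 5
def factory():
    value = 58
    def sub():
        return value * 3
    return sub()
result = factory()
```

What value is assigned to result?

Step 1: factory() shadows global value with value = 58.
Step 2: sub() finds value = 58 in enclosing scope, computes 58 * 3 = 174.
Step 3: result = 174

The answer is 174.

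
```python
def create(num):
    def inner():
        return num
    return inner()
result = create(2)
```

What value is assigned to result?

Step 1: create(2) binds parameter num = 2.
Step 2: inner() looks up num in enclosing scope and finds the parameter num = 2.
Step 3: result = 2

The answer is 2.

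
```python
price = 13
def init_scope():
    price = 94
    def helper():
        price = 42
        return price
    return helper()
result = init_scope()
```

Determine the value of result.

Step 1: Three scopes define price: global (13), init_scope (94), helper (42).
Step 2: helper() has its own local price = 42, which shadows both enclosing and global.
Step 3: result = 42 (local wins in LEGB)

The answer is 42.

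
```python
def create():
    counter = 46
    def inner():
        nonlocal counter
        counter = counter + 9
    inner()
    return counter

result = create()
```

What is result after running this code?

Step 1: create() sets counter = 46.
Step 2: inner() uses nonlocal to modify counter in create's scope: counter = 46 + 9 = 55.
Step 3: create() returns the modified counter = 55

The answer is 55.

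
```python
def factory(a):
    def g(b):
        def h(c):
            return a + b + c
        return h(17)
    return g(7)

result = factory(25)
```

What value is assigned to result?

Step 1: a = 25, b = 7, c = 17 across three nested scopes.
Step 2: h() accesses all three via LEGB rule.
Step 3: result = 25 + 7 + 17 = 49

The answer is 49.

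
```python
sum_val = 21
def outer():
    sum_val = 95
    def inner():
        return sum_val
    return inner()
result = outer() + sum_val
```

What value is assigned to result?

Step 1: Global sum_val = 21. outer() shadows with sum_val = 95.
Step 2: inner() returns enclosing sum_val = 95. outer() = 95.
Step 3: result = 95 + global sum_val (21) = 116

The answer is 116.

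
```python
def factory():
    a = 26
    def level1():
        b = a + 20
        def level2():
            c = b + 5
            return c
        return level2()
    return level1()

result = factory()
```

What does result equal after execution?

Step 1: a = 26. b = a + 20 = 46.
Step 2: c = b + 5 = 46 + 5 = 51.
Step 3: result = 51

The answer is 51.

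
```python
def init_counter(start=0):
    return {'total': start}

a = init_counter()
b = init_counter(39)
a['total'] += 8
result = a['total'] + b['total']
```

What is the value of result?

Step 1: init_counter() returns a new dict each call (immutable default 0).
Step 2: a = {'total': 0}, b = {'total': 39}.
Step 3: a['total'] += 8 = 8. result = 8 + 39 = 47

The answer is 47.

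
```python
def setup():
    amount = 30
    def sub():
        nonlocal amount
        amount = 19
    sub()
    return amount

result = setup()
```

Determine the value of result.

Step 1: setup() sets amount = 30.
Step 2: sub() uses nonlocal to reassign amount = 19.
Step 3: result = 19

The answer is 19.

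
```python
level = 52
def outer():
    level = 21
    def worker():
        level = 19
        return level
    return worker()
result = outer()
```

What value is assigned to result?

Step 1: Three scopes define level: global (52), outer (21), worker (19).
Step 2: worker() has its own local level = 19, which shadows both enclosing and global.
Step 3: result = 19 (local wins in LEGB)

The answer is 19.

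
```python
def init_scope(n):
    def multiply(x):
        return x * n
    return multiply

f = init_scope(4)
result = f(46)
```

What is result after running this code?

Step 1: init_scope(4) returns multiply closure with n = 4.
Step 2: f(46) computes 46 * 4 = 184.
Step 3: result = 184

The answer is 184.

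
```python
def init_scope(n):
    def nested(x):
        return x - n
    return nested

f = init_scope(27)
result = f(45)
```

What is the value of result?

Step 1: init_scope(27) creates a closure capturing n = 27.
Step 2: f(45) computes 45 - 27 = 18.
Step 3: result = 18

The answer is 18.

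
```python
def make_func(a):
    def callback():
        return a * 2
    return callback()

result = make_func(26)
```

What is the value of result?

Step 1: make_func(26) binds parameter a = 26.
Step 2: callback() accesses a = 26 from enclosing scope.
Step 3: result = 26 * 2 = 52

The answer is 52.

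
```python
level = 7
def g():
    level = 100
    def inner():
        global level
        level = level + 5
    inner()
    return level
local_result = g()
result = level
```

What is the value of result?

Step 1: Global level = 7. g() creates local level = 100.
Step 2: inner() declares global level and adds 5: global level = 7 + 5 = 12.
Step 3: g() returns its local level = 100 (unaffected by inner).
Step 4: result = global level = 12

The answer is 12.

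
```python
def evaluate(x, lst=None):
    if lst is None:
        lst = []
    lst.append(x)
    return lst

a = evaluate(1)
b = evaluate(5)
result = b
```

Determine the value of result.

Step 1: None default with guard creates a NEW list each call.
Step 2: a = [1] (fresh list). b = [5] (another fresh list).
Step 3: result = [5] (this is the fix for mutable default)

The answer is [5].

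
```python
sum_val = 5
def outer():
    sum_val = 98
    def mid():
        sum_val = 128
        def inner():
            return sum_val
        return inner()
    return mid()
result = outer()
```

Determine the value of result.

Step 1: Three levels of shadowing: global 5, outer 98, mid 128.
Step 2: inner() finds sum_val = 128 in enclosing mid() scope.
Step 3: result = 128

The answer is 128.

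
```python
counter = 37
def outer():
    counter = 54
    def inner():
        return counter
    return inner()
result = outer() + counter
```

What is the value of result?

Step 1: Global counter = 37. outer() shadows with counter = 54.
Step 2: inner() returns enclosing counter = 54. outer() = 54.
Step 3: result = 54 + global counter (37) = 91

The answer is 91.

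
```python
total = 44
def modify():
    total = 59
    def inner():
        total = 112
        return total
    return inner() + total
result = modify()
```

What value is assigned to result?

Step 1: modify() has local total = 59. inner() has local total = 112.
Step 2: inner() returns its local total = 112.
Step 3: modify() returns 112 + its own total (59) = 171

The answer is 171.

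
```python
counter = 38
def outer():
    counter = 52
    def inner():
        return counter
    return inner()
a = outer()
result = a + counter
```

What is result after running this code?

Step 1: outer() has local counter = 52. inner() reads from enclosing.
Step 2: outer() returns 52. Global counter = 38 unchanged.
Step 3: result = 52 + 38 = 90

The answer is 90.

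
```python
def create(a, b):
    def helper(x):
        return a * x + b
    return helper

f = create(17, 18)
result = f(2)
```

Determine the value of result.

Step 1: create(17, 18) captures a = 17, b = 18.
Step 2: f(2) computes 17 * 2 + 18 = 52.
Step 3: result = 52

The answer is 52.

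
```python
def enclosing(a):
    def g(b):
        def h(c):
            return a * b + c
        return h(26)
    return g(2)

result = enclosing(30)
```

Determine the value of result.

Step 1: a = 30, b = 2, c = 26.
Step 2: h() computes a * b + c = 30 * 2 + 26 = 86.
Step 3: result = 86

The answer is 86.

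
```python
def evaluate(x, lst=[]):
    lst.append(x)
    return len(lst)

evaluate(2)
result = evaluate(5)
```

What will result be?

Step 1: Mutable default list persists between calls.
Step 2: First call: lst = [2], len = 1. Second call: lst = [2, 5], len = 2.
Step 3: result = 2

The answer is 2.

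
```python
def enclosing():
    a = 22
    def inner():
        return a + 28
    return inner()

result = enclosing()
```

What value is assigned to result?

Step 1: enclosing() defines a = 22.
Step 2: inner() reads a = 22 from enclosing scope, returns 22 + 28 = 50.
Step 3: result = 50

The answer is 50.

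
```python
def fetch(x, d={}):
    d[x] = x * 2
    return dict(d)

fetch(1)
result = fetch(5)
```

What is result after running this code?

Step 1: Mutable default dict is shared across calls.
Step 2: First call adds 1: 2. Second call adds 5: 10.
Step 3: result = {1: 2, 5: 10}

The answer is {1: 2, 5: 10}.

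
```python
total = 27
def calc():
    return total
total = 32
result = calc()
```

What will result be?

Step 1: total is first set to 27, then reassigned to 32.
Step 2: calc() is called after the reassignment, so it looks up the current global total = 32.
Step 3: result = 32

The answer is 32.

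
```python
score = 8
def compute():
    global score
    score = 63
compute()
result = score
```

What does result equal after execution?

Step 1: score = 8 globally.
Step 2: compute() declares global score and sets it to 63.
Step 3: After compute(), global score = 63. result = 63

The answer is 63.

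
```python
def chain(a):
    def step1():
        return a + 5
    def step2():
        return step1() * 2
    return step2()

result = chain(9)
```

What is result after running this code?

Step 1: chain(9) captures a = 9.
Step 2: step2() calls step1() which returns 9 + 5 = 14.
Step 3: step2() returns 14 * 2 = 28

The answer is 28.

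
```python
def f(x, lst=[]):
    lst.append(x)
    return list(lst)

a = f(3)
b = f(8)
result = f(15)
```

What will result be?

Step 1: Default list is shared. list() creates copies for return values.
Step 2: Internal list grows: [3] -> [3, 8] -> [3, 8, 15].
Step 3: result = [3, 8, 15]

The answer is [3, 8, 15].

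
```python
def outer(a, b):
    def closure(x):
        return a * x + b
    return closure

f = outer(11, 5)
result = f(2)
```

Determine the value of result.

Step 1: outer(11, 5) captures a = 11, b = 5.
Step 2: f(2) computes 11 * 2 + 5 = 27.
Step 3: result = 27

The answer is 27.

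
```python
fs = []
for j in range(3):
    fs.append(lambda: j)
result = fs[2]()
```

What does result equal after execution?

Step 1: The loop creates 3 lambdas, all referencing the same variable j.
Step 2: After the loop, j = 2 (final value).
Step 3: fs[2]() looks up j at call time and finds 2. This is the late binding gotcha. result = 2

The answer is 2.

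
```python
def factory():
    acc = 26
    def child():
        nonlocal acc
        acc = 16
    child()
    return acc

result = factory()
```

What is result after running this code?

Step 1: factory() sets acc = 26.
Step 2: child() uses nonlocal to reassign acc = 16.
Step 3: result = 16

The answer is 16.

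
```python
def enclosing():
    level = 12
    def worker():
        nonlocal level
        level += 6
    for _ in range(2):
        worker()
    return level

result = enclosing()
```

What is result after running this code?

Step 1: level = 12.
Step 2: worker() is called 2 times in a loop, each adding 6 via nonlocal.
Step 3: level = 12 + 6 * 2 = 24

The answer is 24.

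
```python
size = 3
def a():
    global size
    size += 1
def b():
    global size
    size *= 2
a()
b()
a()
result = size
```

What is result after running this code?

Step 1: size = 3.
Step 2: a(): size = 3 + 1 = 4.
Step 3: b(): size = 4 * 2 = 8.
Step 4: a(): size = 8 + 1 = 9

The answer is 9.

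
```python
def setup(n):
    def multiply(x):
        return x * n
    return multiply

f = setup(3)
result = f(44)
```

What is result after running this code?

Step 1: setup(3) returns multiply closure with n = 3.
Step 2: f(44) computes 44 * 3 = 132.
Step 3: result = 132

The answer is 132.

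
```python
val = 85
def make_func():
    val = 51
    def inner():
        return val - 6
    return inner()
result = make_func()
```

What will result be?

Step 1: make_func() shadows global val with val = 51.
Step 2: inner() finds val = 51 in enclosing scope, computes 51 - 6 = 45.
Step 3: result = 45

The answer is 45.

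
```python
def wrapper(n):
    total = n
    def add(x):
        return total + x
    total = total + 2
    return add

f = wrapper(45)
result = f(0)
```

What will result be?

Step 1: wrapper(45) sets total = 45, then total = 45 + 2 = 47.
Step 2: Closures capture by reference, so add sees total = 47.
Step 3: f(0) returns 47 + 0 = 47

The answer is 47.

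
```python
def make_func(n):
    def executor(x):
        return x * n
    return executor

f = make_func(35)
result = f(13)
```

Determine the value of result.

Step 1: make_func(35) creates a closure capturing n = 35.
Step 2: f(13) computes 13 * 35 = 455.
Step 3: result = 455

The answer is 455.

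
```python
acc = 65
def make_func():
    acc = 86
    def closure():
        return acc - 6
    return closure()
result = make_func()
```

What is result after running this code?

Step 1: make_func() shadows global acc with acc = 86.
Step 2: closure() finds acc = 86 in enclosing scope, computes 86 - 6 = 80.
Step 3: result = 80

The answer is 80.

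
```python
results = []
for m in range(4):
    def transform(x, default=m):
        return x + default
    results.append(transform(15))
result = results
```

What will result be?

Step 1: Default argument default=m is evaluated at function definition time.
Step 2: Each iteration creates transform with default = current m value.
Step 3: transform(15) returns 15 + default. results = [15, 16, 17, 18]

The answer is [15, 16, 17, 18].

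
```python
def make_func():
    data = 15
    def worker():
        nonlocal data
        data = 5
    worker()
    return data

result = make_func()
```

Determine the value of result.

Step 1: make_func() sets data = 15.
Step 2: worker() uses nonlocal to reassign data = 5.
Step 3: result = 5

The answer is 5.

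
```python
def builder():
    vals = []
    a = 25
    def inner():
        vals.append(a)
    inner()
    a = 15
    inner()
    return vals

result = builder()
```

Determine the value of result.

Step 1: a = 25. inner() appends current a to vals.
Step 2: First inner(): appends 25. Then a = 15.
Step 3: Second inner(): appends 15 (closure sees updated a). result = [25, 15]

The answer is [25, 15].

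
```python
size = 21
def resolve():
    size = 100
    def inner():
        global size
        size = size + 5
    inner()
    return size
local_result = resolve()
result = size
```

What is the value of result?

Step 1: Global size = 21. resolve() creates local size = 100.
Step 2: inner() declares global size and adds 5: global size = 21 + 5 = 26.
Step 3: resolve() returns its local size = 100 (unaffected by inner).
Step 4: result = global size = 26

The answer is 26.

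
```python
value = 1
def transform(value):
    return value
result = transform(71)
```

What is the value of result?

Step 1: Global value = 1.
Step 2: transform(71) takes parameter value = 71, which shadows the global.
Step 3: result = 71

The answer is 71.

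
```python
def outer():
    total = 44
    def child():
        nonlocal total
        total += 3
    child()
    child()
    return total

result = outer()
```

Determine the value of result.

Step 1: total starts at 44.
Step 2: child() is called 2 times, each adding 3.
Step 3: total = 44 + 3 * 2 = 50

The answer is 50.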